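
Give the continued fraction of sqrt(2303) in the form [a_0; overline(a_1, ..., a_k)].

Write x_i = (sqrt(2303) + m_i)/d_i with (m_0, d_0) = (0, 1). a_0 = floor(sqrt(2303)) = 47, since 47^2 = 2209 <= 2303 < 2304 = 48^2.
Iterate m_{i+1} = d_i*a_i - m_i, d_{i+1} = (2303 - m_{i+1}^2)/d_i, a_{i+1} = floor((a_0 + m_{i+1})/d_{i+1}):
  m_1 = 1*47 - 0 = 47, d_1 = (2303 - 47^2)/1 = 94/1 = 94, a_1 = floor((47 + 47)/94) = 1.
  m_2 = 94*1 - 47 = 47, d_2 = (2303 - 47^2)/94 = 94/94 = 1, a_2 = floor((47 + 47)/1) = 94.
  m_3 = 1*94 - 47 = 47, d_3 = (2303 - 47^2)/1 = 94/1 = 94: (m_3, d_3) = (m_1, d_1) = (47, 94), so from here the quotients repeat a_1, a_2; the period length is 2.
Hence the expansion of sqrt(2303) is a_0 = 47 followed by the repeating block 1, 94 (period 2).

[47; overline(1, 94)]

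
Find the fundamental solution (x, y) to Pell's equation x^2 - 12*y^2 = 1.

(x, y) = (7, 2)

First expand sqrt(12) as a continued fraction. With x_i = (sqrt(12) + m_i)/d_i and (m_0, d_0) = (0, 1): a_0 = floor(sqrt(12)) = 3, since 3^2 = 9 <= 12 < 16 = 4^2.
Iterate m_{i+1} = d_i*a_i - m_i, d_{i+1} = (12 - m_{i+1}^2)/d_i, a_{i+1} = floor((a_0 + m_{i+1})/d_{i+1}):
  m_1 = 1*3 - 0 = 3, d_1 = (12 - 3^2)/1 = 3/1 = 3, a_1 = floor((3 + 3)/3) = 2.
  m_2 = 3*2 - 3 = 3, d_2 = (12 - 3^2)/3 = 3/3 = 1, a_2 = floor((3 + 3)/1) = 6.
  m_3 = 1*6 - 3 = 3, d_3 = (12 - 3^2)/1 = 3/1 = 3: (m_3, d_3) = (m_1, d_1) = (3, 3), so from here the quotients repeat a_1, a_2; the period length is 2.
So sqrt(12) = [3; (2, 6)] with period length k = 2.
k is even, so the fundamental solution of x^2 - 12y^2 = 1 is (p_{k-1}, q_{k-1}) = (p_1, q_1); compute convergents through index 1.
Convergents (p_i = a_i*p_{i-1} + p_{i-2}, q_i = a_i*q_{i-1} + q_{i-2} with p_{-2}=0, p_{-1}=1, q_{-2}=1, q_{-1}=0):
  i=0: a_0=3, p_0 = 3*1 + 0 = 3, q_0 = 3*0 + 1 = 1.
  i=1: a_1=2, p_1 = 2*3 + 1 = 7, q_1 = 2*1 + 0 = 2.
Check: 7^2 - 12*2^2 = 49 - 48 = 1, so (x, y) = (7, 2) solves the equation, and by the theorem it is the least positive solution.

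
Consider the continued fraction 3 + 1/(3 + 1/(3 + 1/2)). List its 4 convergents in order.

Using the convergent recurrence p_i = a_i*p_{i-1} + p_{i-2}, q_i = a_i*q_{i-1} + q_{i-2} with p_{-2}=0, p_{-1}=1, q_{-2}=1, q_{-1}=0:
  i=0: a_0=3, p_0 = 3*1 + 0 = 3, q_0 = 3*0 + 1 = 1.
  i=1: a_1=3, p_1 = 3*3 + 1 = 10, q_1 = 3*1 + 0 = 3.
  i=2: a_2=3, p_2 = 3*10 + 3 = 33, q_2 = 3*3 + 1 = 10.
  i=3: a_3=2, p_3 = 2*33 + 10 = 76, q_3 = 2*10 + 3 = 23.

3/1, 10/3, 33/10, 76/23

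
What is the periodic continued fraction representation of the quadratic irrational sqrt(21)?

Write x_i = (sqrt(21) + m_i)/d_i with (m_0, d_0) = (0, 1). a_0 = floor(sqrt(21)) = 4, since 4^2 = 16 <= 21 < 25 = 5^2.
Iterate m_{i+1} = d_i*a_i - m_i, d_{i+1} = (21 - m_{i+1}^2)/d_i, a_{i+1} = floor((a_0 + m_{i+1})/d_{i+1}):
  m_1 = 1*4 - 0 = 4, d_1 = (21 - 4^2)/1 = 5/1 = 5, a_1 = floor((4 + 4)/5) = 1.
  m_2 = 5*1 - 4 = 1, d_2 = (21 - 1^2)/5 = 20/5 = 4, a_2 = floor((4 + 1)/4) = 1.
  m_3 = 4*1 - 1 = 3, d_3 = (21 - 3^2)/4 = 12/4 = 3, a_3 = floor((4 + 3)/3) = 2.
  m_4 = 3*2 - 3 = 3, d_4 = (21 - 3^2)/3 = 12/3 = 4, a_4 = floor((4 + 3)/4) = 1.
  m_5 = 4*1 - 3 = 1, d_5 = (21 - 1^2)/4 = 20/4 = 5, a_5 = floor((4 + 1)/5) = 1.
  m_6 = 5*1 - 1 = 4, d_6 = (21 - 4^2)/5 = 5/5 = 1, a_6 = floor((4 + 4)/1) = 8.
  m_7 = 1*8 - 4 = 4, d_7 = (21 - 4^2)/1 = 5/1 = 5: (m_7, d_7) = (m_1, d_1) = (4, 5), so from here the quotients repeat a_1, ..., a_6; the period length is 6.
Hence the expansion of sqrt(21) is a_0 = 4 followed by the repeating block 1, 1, 2, 1, 1, 8 (period 6).

[4; (1, 1, 2, 1, 1, 8)]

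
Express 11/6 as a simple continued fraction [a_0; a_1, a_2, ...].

Run the Euclidean algorithm on 11 and 6; the successive quotients are the partial quotients a_0, a_1, ... (each step inverts the fractional part left over by the previous one):
  11 = 1*6 + 5, so a_0 = 1.
  6 = 1*5 + 1, so a_1 = 1.
  5 = 5*1 + 0, so a_2 = 5.
The remainder reaches 0 after 3 divisions, so the expansion has 3 partial quotients, read off in order.

[1; 1, 5]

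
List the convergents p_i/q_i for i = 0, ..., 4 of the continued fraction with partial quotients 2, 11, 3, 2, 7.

2/1, 23/11, 71/34, 165/79, 1226/587

Using the convergent recurrence p_i = a_i*p_{i-1} + p_{i-2}, q_i = a_i*q_{i-1} + q_{i-2} with p_{-2}=0, p_{-1}=1, q_{-2}=1, q_{-1}=0:
  i=0: a_0=2, p_0 = 2*1 + 0 = 2, q_0 = 2*0 + 1 = 1.
  i=1: a_1=11, p_1 = 11*2 + 1 = 23, q_1 = 11*1 + 0 = 11.
  i=2: a_2=3, p_2 = 3*23 + 2 = 71, q_2 = 3*11 + 1 = 34.
  i=3: a_3=2, p_3 = 2*71 + 23 = 165, q_3 = 2*34 + 11 = 79.
  i=4: a_4=7, p_4 = 7*165 + 71 = 1226, q_4 = 7*79 + 34 = 587.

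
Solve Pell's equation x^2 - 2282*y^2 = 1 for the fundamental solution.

(x, y) = (3570351, 74740)

First expand sqrt(2282) as a continued fraction. With x_i = (sqrt(2282) + m_i)/d_i and (m_0, d_0) = (0, 1): a_0 = floor(sqrt(2282)) = 47, since 47^2 = 2209 <= 2282 < 2304 = 48^2.
Iterate m_{i+1} = d_i*a_i - m_i, d_{i+1} = (2282 - m_{i+1}^2)/d_i, a_{i+1} = floor((a_0 + m_{i+1})/d_{i+1}):
  m_1 = 1*47 - 0 = 47, d_1 = (2282 - 47^2)/1 = 73/1 = 73, a_1 = floor((47 + 47)/73) = 1.
  m_2 = 73*1 - 47 = 26, d_2 = (2282 - 26^2)/73 = 1606/73 = 22, a_2 = floor((47 + 26)/22) = 3.
  m_3 = 22*3 - 26 = 40, d_3 = (2282 - 40^2)/22 = 682/22 = 31, a_3 = floor((47 + 40)/31) = 2.
  m_4 = 31*2 - 40 = 22, d_4 = (2282 - 22^2)/31 = 1798/31 = 58, a_4 = floor((47 + 22)/58) = 1.
  m_5 = 58*1 - 22 = 36, d_5 = (2282 - 36^2)/58 = 986/58 = 17, a_5 = floor((47 + 36)/17) = 4.
  m_6 = 17*4 - 36 = 32, d_6 = (2282 - 32^2)/17 = 1258/17 = 74, a_6 = floor((47 + 32)/74) = 1.
  m_7 = 74*1 - 32 = 42, d_7 = (2282 - 42^2)/74 = 518/74 = 7, a_7 = floor((47 + 42)/7) = 12.
  m_8 = 7*12 - 42 = 42, d_8 = (2282 - 42^2)/7 = 518/7 = 74, a_8 = floor((47 + 42)/74) = 1.
  m_9 = 74*1 - 42 = 32, d_9 = (2282 - 32^2)/74 = 1258/74 = 17, a_9 = floor((47 + 32)/17) = 4.
  m_10 = 17*4 - 32 = 36, d_10 = (2282 - 36^2)/17 = 986/17 = 58, a_10 = floor((47 + 36)/58) = 1.
  m_11 = 58*1 - 36 = 22, d_11 = (2282 - 22^2)/58 = 1798/58 = 31, a_11 = floor((47 + 22)/31) = 2.
  m_12 = 31*2 - 22 = 40, d_12 = (2282 - 40^2)/31 = 682/31 = 22, a_12 = floor((47 + 40)/22) = 3.
  m_13 = 22*3 - 40 = 26, d_13 = (2282 - 26^2)/22 = 1606/22 = 73, a_13 = floor((47 + 26)/73) = 1.
  m_14 = 73*1 - 26 = 47, d_14 = (2282 - 47^2)/73 = 73/73 = 1, a_14 = floor((47 + 47)/1) = 94.
  m_15 = 1*94 - 47 = 47, d_15 = (2282 - 47^2)/1 = 73/1 = 73: (m_15, d_15) = (m_1, d_1) = (47, 73), so from here the quotients repeat a_1, ..., a_14; the period length is 14.
So sqrt(2282) = [47; (1, 3, 2, 1, 4, 1, 12, 1, 4, 1, 2, 3, 1, 94)] with period length k = 14.
k is even, so the fundamental solution of x^2 - 2282y^2 = 1 is (p_{k-1}, q_{k-1}) = (p_13, q_13); compute convergents through index 13.
Convergents (p_i = a_i*p_{i-1} + p_{i-2}, q_i = a_i*q_{i-1} + q_{i-2} with p_{-2}=0, p_{-1}=1, q_{-2}=1, q_{-1}=0):
  i=0: a_0=47, p_0 = 47*1 + 0 = 47, q_0 = 47*0 + 1 = 1.
  i=1: a_1=1, p_1 = 1*47 + 1 = 48, q_1 = 1*1 + 0 = 1.
  i=2: a_2=3, p_2 = 3*48 + 47 = 191, q_2 = 3*1 + 1 = 4.
  i=3: a_3=2, p_3 = 2*191 + 48 = 430, q_3 = 2*4 + 1 = 9.
  i=4: a_4=1, p_4 = 1*430 + 191 = 621, q_4 = 1*9 + 4 = 13.
  i=5: a_5=4, p_5 = 4*621 + 430 = 2914, q_5 = 4*13 + 9 = 61.
  i=6: a_6=1, p_6 = 1*2914 + 621 = 3535, q_6 = 1*61 + 13 = 74.
  i=7: a_7=12, p_7 = 12*3535 + 2914 = 45334, q_7 = 12*74 + 61 = 949.
  i=8: a_8=1, p_8 = 1*45334 + 3535 = 48869, q_8 = 1*949 + 74 = 1023.
  i=9: a_9=4, p_9 = 4*48869 + 45334 = 240810, q_9 = 4*1023 + 949 = 5041.
  i=10: a_10=1, p_10 = 1*240810 + 48869 = 289679, q_10 = 1*5041 + 1023 = 6064.
  i=11: a_11=2, p_11 = 2*289679 + 240810 = 820168, q_11 = 2*6064 + 5041 = 17169.
  i=12: a_12=3, p_12 = 3*820168 + 289679 = 2750183, q_12 = 3*17169 + 6064 = 57571.
  i=13: a_13=1, p_13 = 1*2750183 + 820168 = 3570351, q_13 = 1*57571 + 17169 = 74740.
Check: 3570351^2 - 2282*74740^2 = 12747406263201 - 12747406263200 = 1, so (x, y) = (3570351, 74740) solves the equation, and by the theorem it is the least positive solution.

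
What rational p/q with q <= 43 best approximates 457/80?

Expand x = 457/80 as a continued fraction with the Euclidean algorithm:
  457 = 5*80 + 57, so a_0 = 5.
  80 = 1*57 + 23, so a_1 = 1.
  57 = 2*23 + 11, so a_2 = 2.
  23 = 2*11 + 1, so a_3 = 2.
  11 = 11*1 + 0, so a_4 = 11.
so x = [5; 1, 2, 2, 11].
Convergents (p_i = a_i*p_{i-1} + p_{i-2}, q_i = a_i*q_{i-1} + q_{i-2} with p_{-2}=0, p_{-1}=1, q_{-2}=1, q_{-1}=0), until the denominator exceeds 43:
  i=0: a_0=5, p_0 = 5*1 + 0 = 5, q_0 = 5*0 + 1 = 1.
  i=1: a_1=1, p_1 = 1*5 + 1 = 6, q_1 = 1*1 + 0 = 1.
  i=2: a_2=2, p_2 = 2*6 + 5 = 17, q_2 = 2*1 + 1 = 3.
  i=3: a_3=2, p_3 = 2*17 + 6 = 40, q_3 = 2*3 + 1 = 7.
  i=4: a_4=11, p_4 = 11*40 + 17 = 457, q_4 = 11*7 + 3 = 80.
q_4 = 80 > 43, so the last convergent with denominator <= 43 is p_3/q_3 = 40/7.
The closest fraction with denominator <= 43 is either p_3/q_3 or the intermediate fraction (k*p_3 + p_2)/(k*q_3 + q_2) with the largest k >= 1 whose denominator stays <= 43; these approach x as k grows, and every other convergent or intermediate fraction in range is farther away.
Largest k: floor((43 - q_2)/q_3) = floor((43 - 3)/7) = 5.
That gives (5*40 + 17)/(5*7 + 3) = 217/38.
Compare the errors: |x - 40/7| = |457*7 - 40*80|/(80*7) = 1/560, and |x - 217/38| = |457*38 - 217*80|/(80*38) = 6/3040.
Cross-multiplying, 1*3040 = 3040 < 3360 = 6*560, so 1/560 is smaller: the convergent 40/7 is closer to x than 217/38.

40/7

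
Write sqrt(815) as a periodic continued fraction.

Write x_i = (sqrt(815) + m_i)/d_i with (m_0, d_0) = (0, 1). a_0 = floor(sqrt(815)) = 28, since 28^2 = 784 <= 815 < 841 = 29^2.
Iterate m_{i+1} = d_i*a_i - m_i, d_{i+1} = (815 - m_{i+1}^2)/d_i, a_{i+1} = floor((a_0 + m_{i+1})/d_{i+1}):
  m_1 = 1*28 - 0 = 28, d_1 = (815 - 28^2)/1 = 31/1 = 31, a_1 = floor((28 + 28)/31) = 1.
  m_2 = 31*1 - 28 = 3, d_2 = (815 - 3^2)/31 = 806/31 = 26, a_2 = floor((28 + 3)/26) = 1.
  m_3 = 26*1 - 3 = 23, d_3 = (815 - 23^2)/26 = 286/26 = 11, a_3 = floor((28 + 23)/11) = 4.
  m_4 = 11*4 - 23 = 21, d_4 = (815 - 21^2)/11 = 374/11 = 34, a_4 = floor((28 + 21)/34) = 1.
  m_5 = 34*1 - 21 = 13, d_5 = (815 - 13^2)/34 = 646/34 = 19, a_5 = floor((28 + 13)/19) = 2.
  m_6 = 19*2 - 13 = 25, d_6 = (815 - 25^2)/19 = 190/19 = 10, a_6 = floor((28 + 25)/10) = 5.
  m_7 = 10*5 - 25 = 25, d_7 = (815 - 25^2)/10 = 190/10 = 19, a_7 = floor((28 + 25)/19) = 2.
  m_8 = 19*2 - 25 = 13, d_8 = (815 - 13^2)/19 = 646/19 = 34, a_8 = floor((28 + 13)/34) = 1.
  m_9 = 34*1 - 13 = 21, d_9 = (815 - 21^2)/34 = 374/34 = 11, a_9 = floor((28 + 21)/11) = 4.
  m_10 = 11*4 - 21 = 23, d_10 = (815 - 23^2)/11 = 286/11 = 26, a_10 = floor((28 + 23)/26) = 1.
  m_11 = 26*1 - 23 = 3, d_11 = (815 - 3^2)/26 = 806/26 = 31, a_11 = floor((28 + 3)/31) = 1.
  m_12 = 31*1 - 3 = 28, d_12 = (815 - 28^2)/31 = 31/31 = 1, a_12 = floor((28 + 28)/1) = 56.
  m_13 = 1*56 - 28 = 28, d_13 = (815 - 28^2)/1 = 31/1 = 31: (m_13, d_13) = (m_1, d_1) = (28, 31), so from here the quotients repeat a_1, ..., a_12; the period length is 12.
Hence the expansion of sqrt(815) is a_0 = 28 followed by the repeating block 1, 1, 4, 1, 2, 5, 2, 1, 4, 1, 1, 56 (period 12).

[28; (1, 1, 4, 1, 2, 5, 2, 1, 4, 1, 1, 56)]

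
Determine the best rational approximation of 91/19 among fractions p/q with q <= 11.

Expand x = 91/19 as a continued fraction with the Euclidean algorithm:
  91 = 4*19 + 15, so a_0 = 4.
  19 = 1*15 + 4, so a_1 = 1.
  15 = 3*4 + 3, so a_2 = 3.
  4 = 1*3 + 1, so a_3 = 1.
  3 = 3*1 + 0, so a_4 = 3.
so x = [4; 1, 3, 1, 3].
Convergents (p_i = a_i*p_{i-1} + p_{i-2}, q_i = a_i*q_{i-1} + q_{i-2} with p_{-2}=0, p_{-1}=1, q_{-2}=1, q_{-1}=0), until the denominator exceeds 11:
  i=0: a_0=4, p_0 = 4*1 + 0 = 4, q_0 = 4*0 + 1 = 1.
  i=1: a_1=1, p_1 = 1*4 + 1 = 5, q_1 = 1*1 + 0 = 1.
  i=2: a_2=3, p_2 = 3*5 + 4 = 19, q_2 = 3*1 + 1 = 4.
  i=3: a_3=1, p_3 = 1*19 + 5 = 24, q_3 = 1*4 + 1 = 5.
  i=4: a_4=3, p_4 = 3*24 + 19 = 91, q_4 = 3*5 + 4 = 19.
q_4 = 19 > 11, so the last convergent with denominator <= 11 is p_3/q_3 = 24/5.
The closest fraction with denominator <= 11 is either p_3/q_3 or the intermediate fraction (k*p_3 + p_2)/(k*q_3 + q_2) with the largest k >= 1 whose denominator stays <= 11; these approach x as k grows, and every other convergent or intermediate fraction in range is farther away.
Largest k: floor((11 - q_2)/q_3) = floor((11 - 4)/5) = 1.
That gives (1*24 + 19)/(1*5 + 4) = 43/9.
Compare the errors: |x - 24/5| = |91*5 - 24*19|/(19*5) = 1/95, and |x - 43/9| = |91*9 - 43*19|/(19*9) = 2/171.
Cross-multiplying, 1*171 = 171 < 190 = 2*95, so 1/95 is smaller: the convergent 24/5 is closer to x than 43/9.

24/5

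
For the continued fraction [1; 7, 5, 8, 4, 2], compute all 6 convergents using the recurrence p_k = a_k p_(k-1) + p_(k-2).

Using the convergent recurrence p_i = a_i*p_{i-1} + p_{i-2}, q_i = a_i*q_{i-1} + q_{i-2} with p_{-2}=0, p_{-1}=1, q_{-2}=1, q_{-1}=0:
  i=0: a_0=1, p_0 = 1*1 + 0 = 1, q_0 = 1*0 + 1 = 1.
  i=1: a_1=7, p_1 = 7*1 + 1 = 8, q_1 = 7*1 + 0 = 7.
  i=2: a_2=5, p_2 = 5*8 + 1 = 41, q_2 = 5*7 + 1 = 36.
  i=3: a_3=8, p_3 = 8*41 + 8 = 336, q_3 = 8*36 + 7 = 295.
  i=4: a_4=4, p_4 = 4*336 + 41 = 1385, q_4 = 4*295 + 36 = 1216.
  i=5: a_5=2, p_5 = 2*1385 + 336 = 3106, q_5 = 2*1216 + 295 = 2727.

1/1, 8/7, 41/36, 336/295, 1385/1216, 3106/2727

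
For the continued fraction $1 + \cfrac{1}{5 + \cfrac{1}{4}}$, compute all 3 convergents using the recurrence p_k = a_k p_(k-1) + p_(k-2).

Using the convergent recurrence p_i = a_i*p_{i-1} + p_{i-2}, q_i = a_i*q_{i-1} + q_{i-2} with p_{-2}=0, p_{-1}=1, q_{-2}=1, q_{-1}=0:
  i=0: a_0=1, p_0 = 1*1 + 0 = 1, q_0 = 1*0 + 1 = 1.
  i=1: a_1=5, p_1 = 5*1 + 1 = 6, q_1 = 5*1 + 0 = 5.
  i=2: a_2=4, p_2 = 4*6 + 1 = 25, q_2 = 4*5 + 1 = 21.

1/1, 6/5, 25/21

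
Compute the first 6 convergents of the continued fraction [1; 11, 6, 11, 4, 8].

1/1, 12/11, 73/67, 815/748, 3333/3059, 27479/25220

Using the convergent recurrence p_i = a_i*p_{i-1} + p_{i-2}, q_i = a_i*q_{i-1} + q_{i-2} with p_{-2}=0, p_{-1}=1, q_{-2}=1, q_{-1}=0:
  i=0: a_0=1, p_0 = 1*1 + 0 = 1, q_0 = 1*0 + 1 = 1.
  i=1: a_1=11, p_1 = 11*1 + 1 = 12, q_1 = 11*1 + 0 = 11.
  i=2: a_2=6, p_2 = 6*12 + 1 = 73, q_2 = 6*11 + 1 = 67.
  i=3: a_3=11, p_3 = 11*73 + 12 = 815, q_3 = 11*67 + 11 = 748.
  i=4: a_4=4, p_4 = 4*815 + 73 = 3333, q_4 = 4*748 + 67 = 3059.
  i=5: a_5=8, p_5 = 8*3333 + 815 = 27479, q_5 = 8*3059 + 748 = 25220.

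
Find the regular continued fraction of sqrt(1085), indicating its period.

Write x_i = (sqrt(1085) + m_i)/d_i with (m_0, d_0) = (0, 1). a_0 = floor(sqrt(1085)) = 32, since 32^2 = 1024 <= 1085 < 1089 = 33^2.
Iterate m_{i+1} = d_i*a_i - m_i, d_{i+1} = (1085 - m_{i+1}^2)/d_i, a_{i+1} = floor((a_0 + m_{i+1})/d_{i+1}):
  m_1 = 1*32 - 0 = 32, d_1 = (1085 - 32^2)/1 = 61/1 = 61, a_1 = floor((32 + 32)/61) = 1.
  m_2 = 61*1 - 32 = 29, d_2 = (1085 - 29^2)/61 = 244/61 = 4, a_2 = floor((32 + 29)/4) = 15.
  m_3 = 4*15 - 29 = 31, d_3 = (1085 - 31^2)/4 = 124/4 = 31, a_3 = floor((32 + 31)/31) = 2.
  m_4 = 31*2 - 31 = 31, d_4 = (1085 - 31^2)/31 = 124/31 = 4, a_4 = floor((32 + 31)/4) = 15.
  m_5 = 4*15 - 31 = 29, d_5 = (1085 - 29^2)/4 = 244/4 = 61, a_5 = floor((32 + 29)/61) = 1.
  m_6 = 61*1 - 29 = 32, d_6 = (1085 - 32^2)/61 = 61/61 = 1, a_6 = floor((32 + 32)/1) = 64.
  m_7 = 1*64 - 32 = 32, d_7 = (1085 - 32^2)/1 = 61/1 = 61: (m_7, d_7) = (m_1, d_1) = (32, 61), so from here the quotients repeat a_1, ..., a_6; the period length is 6.
Hence the expansion of sqrt(1085) is a_0 = 32 followed by the repeating block 1, 15, 2, 15, 1, 64 (period 6).

[32; (1, 15, 2, 15, 1, 64)]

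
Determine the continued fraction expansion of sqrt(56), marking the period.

Write x_i = (sqrt(56) + m_i)/d_i with (m_0, d_0) = (0, 1). a_0 = floor(sqrt(56)) = 7, since 7^2 = 49 <= 56 < 64 = 8^2.
Iterate m_{i+1} = d_i*a_i - m_i, d_{i+1} = (56 - m_{i+1}^2)/d_i, a_{i+1} = floor((a_0 + m_{i+1})/d_{i+1}):
  m_1 = 1*7 - 0 = 7, d_1 = (56 - 7^2)/1 = 7/1 = 7, a_1 = floor((7 + 7)/7) = 2.
  m_2 = 7*2 - 7 = 7, d_2 = (56 - 7^2)/7 = 7/7 = 1, a_2 = floor((7 + 7)/1) = 14.
  m_3 = 1*14 - 7 = 7, d_3 = (56 - 7^2)/1 = 7/1 = 7: (m_3, d_3) = (m_1, d_1) = (7, 7), so from here the quotients repeat a_1, a_2; the period length is 2.
Hence the expansion of sqrt(56) is a_0 = 7 followed by the repeating block 2, 14 (period 2).

[7; (2, 14)]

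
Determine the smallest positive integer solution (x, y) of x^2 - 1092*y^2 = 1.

First expand sqrt(1092) as a continued fraction. With x_i = (sqrt(1092) + m_i)/d_i and (m_0, d_0) = (0, 1): a_0 = floor(sqrt(1092)) = 33, since 33^2 = 1089 <= 1092 < 1156 = 34^2.
Iterate m_{i+1} = d_i*a_i - m_i, d_{i+1} = (1092 - m_{i+1}^2)/d_i, a_{i+1} = floor((a_0 + m_{i+1})/d_{i+1}):
  m_1 = 1*33 - 0 = 33, d_1 = (1092 - 33^2)/1 = 3/1 = 3, a_1 = floor((33 + 33)/3) = 22.
  m_2 = 3*22 - 33 = 33, d_2 = (1092 - 33^2)/3 = 3/3 = 1, a_2 = floor((33 + 33)/1) = 66.
  m_3 = 1*66 - 33 = 33, d_3 = (1092 - 33^2)/1 = 3/1 = 3: (m_3, d_3) = (m_1, d_1) = (33, 3), so from here the quotients repeat a_1, a_2; the period length is 2.
So sqrt(1092) = [33; (22, 66)] with period length k = 2.
k is even, so the fundamental solution of x^2 - 1092y^2 = 1 is (p_{k-1}, q_{k-1}) = (p_1, q_1); compute convergents through index 1.
Convergents (p_i = a_i*p_{i-1} + p_{i-2}, q_i = a_i*q_{i-1} + q_{i-2} with p_{-2}=0, p_{-1}=1, q_{-2}=1, q_{-1}=0):
  i=0: a_0=33, p_0 = 33*1 + 0 = 33, q_0 = 33*0 + 1 = 1.
  i=1: a_1=22, p_1 = 22*33 + 1 = 727, q_1 = 22*1 + 0 = 22.
Check: 727^2 - 1092*22^2 = 528529 - 528528 = 1, so (x, y) = (727, 22) solves the equation, and by the theorem it is the least positive solution.

(x, y) = (727, 22)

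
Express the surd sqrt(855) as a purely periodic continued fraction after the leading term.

Write x_i = (sqrt(855) + m_i)/d_i with (m_0, d_0) = (0, 1). a_0 = floor(sqrt(855)) = 29, since 29^2 = 841 <= 855 < 900 = 30^2.
Iterate m_{i+1} = d_i*a_i - m_i, d_{i+1} = (855 - m_{i+1}^2)/d_i, a_{i+1} = floor((a_0 + m_{i+1})/d_{i+1}):
  m_1 = 1*29 - 0 = 29, d_1 = (855 - 29^2)/1 = 14/1 = 14, a_1 = floor((29 + 29)/14) = 4.
  m_2 = 14*4 - 29 = 27, d_2 = (855 - 27^2)/14 = 126/14 = 9, a_2 = floor((29 + 27)/9) = 6.
  m_3 = 9*6 - 27 = 27, d_3 = (855 - 27^2)/9 = 126/9 = 14, a_3 = floor((29 + 27)/14) = 4.
  m_4 = 14*4 - 27 = 29, d_4 = (855 - 29^2)/14 = 14/14 = 1, a_4 = floor((29 + 29)/1) = 58.
  m_5 = 1*58 - 29 = 29, d_5 = (855 - 29^2)/1 = 14/1 = 14: (m_5, d_5) = (m_1, d_1) = (29, 14), so from here the quotients repeat a_1, ..., a_4; the period length is 4.
Hence the expansion of sqrt(855) is a_0 = 29 followed by the repeating block 4, 6, 4, 58 (period 4).

[29; (4, 6, 4, 58)]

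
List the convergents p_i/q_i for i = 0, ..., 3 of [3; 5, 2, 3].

3/1, 16/5, 35/11, 121/38

Using the convergent recurrence p_i = a_i*p_{i-1} + p_{i-2}, q_i = a_i*q_{i-1} + q_{i-2} with p_{-2}=0, p_{-1}=1, q_{-2}=1, q_{-1}=0:
  i=0: a_0=3, p_0 = 3*1 + 0 = 3, q_0 = 3*0 + 1 = 1.
  i=1: a_1=5, p_1 = 5*3 + 1 = 16, q_1 = 5*1 + 0 = 5.
  i=2: a_2=2, p_2 = 2*16 + 3 = 35, q_2 = 2*5 + 1 = 11.
  i=3: a_3=3, p_3 = 3*35 + 16 = 121, q_3 = 3*11 + 5 = 38.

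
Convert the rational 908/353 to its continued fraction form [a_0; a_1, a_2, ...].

[2; 1, 1, 2, 1, 24, 2]

Run the Euclidean algorithm on 908 and 353; the successive quotients are the partial quotients a_0, a_1, ... (each step inverts the fractional part left over by the previous one):
  908 = 2*353 + 202, so a_0 = 2.
  353 = 1*202 + 151, so a_1 = 1.
  202 = 1*151 + 51, so a_2 = 1.
  151 = 2*51 + 49, so a_3 = 2.
  51 = 1*49 + 2, so a_4 = 1.
  49 = 24*2 + 1, so a_5 = 24.
  2 = 2*1 + 0, so a_6 = 2.
The remainder reaches 0 after 7 divisions, so the expansion has 7 partial quotients, read off in order.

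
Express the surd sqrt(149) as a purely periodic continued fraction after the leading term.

[12; (4, 1, 5, 3, 3, 5, 1, 4, 24)]

Write x_i = (sqrt(149) + m_i)/d_i with (m_0, d_0) = (0, 1). a_0 = floor(sqrt(149)) = 12, since 12^2 = 144 <= 149 < 169 = 13^2.
Iterate m_{i+1} = d_i*a_i - m_i, d_{i+1} = (149 - m_{i+1}^2)/d_i, a_{i+1} = floor((a_0 + m_{i+1})/d_{i+1}):
  m_1 = 1*12 - 0 = 12, d_1 = (149 - 12^2)/1 = 5/1 = 5, a_1 = floor((12 + 12)/5) = 4.
  m_2 = 5*4 - 12 = 8, d_2 = (149 - 8^2)/5 = 85/5 = 17, a_2 = floor((12 + 8)/17) = 1.
  m_3 = 17*1 - 8 = 9, d_3 = (149 - 9^2)/17 = 68/17 = 4, a_3 = floor((12 + 9)/4) = 5.
  m_4 = 4*5 - 9 = 11, d_4 = (149 - 11^2)/4 = 28/4 = 7, a_4 = floor((12 + 11)/7) = 3.
  m_5 = 7*3 - 11 = 10, d_5 = (149 - 10^2)/7 = 49/7 = 7, a_5 = floor((12 + 10)/7) = 3.
  m_6 = 7*3 - 10 = 11, d_6 = (149 - 11^2)/7 = 28/7 = 4, a_6 = floor((12 + 11)/4) = 5.
  m_7 = 4*5 - 11 = 9, d_7 = (149 - 9^2)/4 = 68/4 = 17, a_7 = floor((12 + 9)/17) = 1.
  m_8 = 17*1 - 9 = 8, d_8 = (149 - 8^2)/17 = 85/17 = 5, a_8 = floor((12 + 8)/5) = 4.
  m_9 = 5*4 - 8 = 12, d_9 = (149 - 12^2)/5 = 5/5 = 1, a_9 = floor((12 + 12)/1) = 24.
  m_10 = 1*24 - 12 = 12, d_10 = (149 - 12^2)/1 = 5/1 = 5: (m_10, d_10) = (m_1, d_1) = (12, 5), so from here the quotients repeat a_1, ..., a_9; the period length is 9.
Hence the expansion of sqrt(149) is a_0 = 12 followed by the repeating block 4, 1, 5, 3, 3, 5, 1, 4, 24 (period 9).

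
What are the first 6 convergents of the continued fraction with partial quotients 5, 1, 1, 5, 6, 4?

Using the convergent recurrence p_i = a_i*p_{i-1} + p_{i-2}, q_i = a_i*q_{i-1} + q_{i-2} with p_{-2}=0, p_{-1}=1, q_{-2}=1, q_{-1}=0:
  i=0: a_0=5, p_0 = 5*1 + 0 = 5, q_0 = 5*0 + 1 = 1.
  i=1: a_1=1, p_1 = 1*5 + 1 = 6, q_1 = 1*1 + 0 = 1.
  i=2: a_2=1, p_2 = 1*6 + 5 = 11, q_2 = 1*1 + 1 = 2.
  i=3: a_3=5, p_3 = 5*11 + 6 = 61, q_3 = 5*2 + 1 = 11.
  i=4: a_4=6, p_4 = 6*61 + 11 = 377, q_4 = 6*11 + 2 = 68.
  i=5: a_5=4, p_5 = 4*377 + 61 = 1569, q_5 = 4*68 + 11 = 283.

5/1, 6/1, 11/2, 61/11, 377/68, 1569/283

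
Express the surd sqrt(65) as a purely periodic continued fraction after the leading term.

Write x_i = (sqrt(65) + m_i)/d_i with (m_0, d_0) = (0, 1). a_0 = floor(sqrt(65)) = 8, since 8^2 = 64 <= 65 < 81 = 9^2.
Iterate m_{i+1} = d_i*a_i - m_i, d_{i+1} = (65 - m_{i+1}^2)/d_i, a_{i+1} = floor((a_0 + m_{i+1})/d_{i+1}):
  m_1 = 1*8 - 0 = 8, d_1 = (65 - 8^2)/1 = 1/1 = 1, a_1 = floor((8 + 8)/1) = 16.
  m_2 = 1*16 - 8 = 8, d_2 = (65 - 8^2)/1 = 1/1 = 1: (m_2, d_2) = (m_1, d_1) = (8, 1), so from here the quotient a_1 repeats; the period length is 1.
Hence the expansion of sqrt(65) is a_0 = 8 followed by the repeating block 16 (period 1).

[8; (16)]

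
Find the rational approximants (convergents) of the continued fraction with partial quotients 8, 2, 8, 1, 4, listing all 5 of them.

8/1, 17/2, 144/17, 161/19, 788/93

Using the convergent recurrence p_i = a_i*p_{i-1} + p_{i-2}, q_i = a_i*q_{i-1} + q_{i-2} with p_{-2}=0, p_{-1}=1, q_{-2}=1, q_{-1}=0:
  i=0: a_0=8, p_0 = 8*1 + 0 = 8, q_0 = 8*0 + 1 = 1.
  i=1: a_1=2, p_1 = 2*8 + 1 = 17, q_1 = 2*1 + 0 = 2.
  i=2: a_2=8, p_2 = 8*17 + 8 = 144, q_2 = 8*2 + 1 = 17.
  i=3: a_3=1, p_3 = 1*144 + 17 = 161, q_3 = 1*17 + 2 = 19.
  i=4: a_4=4, p_4 = 4*161 + 144 = 788, q_4 = 4*19 + 17 = 93.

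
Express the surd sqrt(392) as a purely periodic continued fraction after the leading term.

Write x_i = (sqrt(392) + m_i)/d_i with (m_0, d_0) = (0, 1). a_0 = floor(sqrt(392)) = 19, since 19^2 = 361 <= 392 < 400 = 20^2.
Iterate m_{i+1} = d_i*a_i - m_i, d_{i+1} = (392 - m_{i+1}^2)/d_i, a_{i+1} = floor((a_0 + m_{i+1})/d_{i+1}):
  m_1 = 1*19 - 0 = 19, d_1 = (392 - 19^2)/1 = 31/1 = 31, a_1 = floor((19 + 19)/31) = 1.
  m_2 = 31*1 - 19 = 12, d_2 = (392 - 12^2)/31 = 248/31 = 8, a_2 = floor((19 + 12)/8) = 3.
  m_3 = 8*3 - 12 = 12, d_3 = (392 - 12^2)/8 = 248/8 = 31, a_3 = floor((19 + 12)/31) = 1.
  m_4 = 31*1 - 12 = 19, d_4 = (392 - 19^2)/31 = 31/31 = 1, a_4 = floor((19 + 19)/1) = 38.
  m_5 = 1*38 - 19 = 19, d_5 = (392 - 19^2)/1 = 31/1 = 31: (m_5, d_5) = (m_1, d_1) = (19, 31), so from here the quotients repeat a_1, ..., a_4; the period length is 4.
Hence the expansion of sqrt(392) is a_0 = 19 followed by the repeating block 1, 3, 1, 38 (period 4).

[19; (1, 3, 1, 38)]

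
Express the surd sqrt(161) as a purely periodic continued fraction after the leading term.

[12; (1, 2, 4, 1, 2, 1, 4, 2, 1, 24)]

Write x_i = (sqrt(161) + m_i)/d_i with (m_0, d_0) = (0, 1). a_0 = floor(sqrt(161)) = 12, since 12^2 = 144 <= 161 < 169 = 13^2.
Iterate m_{i+1} = d_i*a_i - m_i, d_{i+1} = (161 - m_{i+1}^2)/d_i, a_{i+1} = floor((a_0 + m_{i+1})/d_{i+1}):
  m_1 = 1*12 - 0 = 12, d_1 = (161 - 12^2)/1 = 17/1 = 17, a_1 = floor((12 + 12)/17) = 1.
  m_2 = 17*1 - 12 = 5, d_2 = (161 - 5^2)/17 = 136/17 = 8, a_2 = floor((12 + 5)/8) = 2.
  m_3 = 8*2 - 5 = 11, d_3 = (161 - 11^2)/8 = 40/8 = 5, a_3 = floor((12 + 11)/5) = 4.
  m_4 = 5*4 - 11 = 9, d_4 = (161 - 9^2)/5 = 80/5 = 16, a_4 = floor((12 + 9)/16) = 1.
  m_5 = 16*1 - 9 = 7, d_5 = (161 - 7^2)/16 = 112/16 = 7, a_5 = floor((12 + 7)/7) = 2.
  m_6 = 7*2 - 7 = 7, d_6 = (161 - 7^2)/7 = 112/7 = 16, a_6 = floor((12 + 7)/16) = 1.
  m_7 = 16*1 - 7 = 9, d_7 = (161 - 9^2)/16 = 80/16 = 5, a_7 = floor((12 + 9)/5) = 4.
  m_8 = 5*4 - 9 = 11, d_8 = (161 - 11^2)/5 = 40/5 = 8, a_8 = floor((12 + 11)/8) = 2.
  m_9 = 8*2 - 11 = 5, d_9 = (161 - 5^2)/8 = 136/8 = 17, a_9 = floor((12 + 5)/17) = 1.
  m_10 = 17*1 - 5 = 12, d_10 = (161 - 12^2)/17 = 17/17 = 1, a_10 = floor((12 + 12)/1) = 24.
  m_11 = 1*24 - 12 = 12, d_11 = (161 - 12^2)/1 = 17/1 = 17: (m_11, d_11) = (m_1, d_1) = (12, 17), so from here the quotients repeat a_1, ..., a_10; the period length is 10.
Hence the expansion of sqrt(161) is a_0 = 12 followed by the repeating block 1, 2, 4, 1, 2, 1, 4, 2, 1, 24 (period 10).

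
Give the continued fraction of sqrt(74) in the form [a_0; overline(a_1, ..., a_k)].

Write x_i = (sqrt(74) + m_i)/d_i with (m_0, d_0) = (0, 1). a_0 = floor(sqrt(74)) = 8, since 8^2 = 64 <= 74 < 81 = 9^2.
Iterate m_{i+1} = d_i*a_i - m_i, d_{i+1} = (74 - m_{i+1}^2)/d_i, a_{i+1} = floor((a_0 + m_{i+1})/d_{i+1}):
  m_1 = 1*8 - 0 = 8, d_1 = (74 - 8^2)/1 = 10/1 = 10, a_1 = floor((8 + 8)/10) = 1.
  m_2 = 10*1 - 8 = 2, d_2 = (74 - 2^2)/10 = 70/10 = 7, a_2 = floor((8 + 2)/7) = 1.
  m_3 = 7*1 - 2 = 5, d_3 = (74 - 5^2)/7 = 49/7 = 7, a_3 = floor((8 + 5)/7) = 1.
  m_4 = 7*1 - 5 = 2, d_4 = (74 - 2^2)/7 = 70/7 = 10, a_4 = floor((8 + 2)/10) = 1.
  m_5 = 10*1 - 2 = 8, d_5 = (74 - 8^2)/10 = 10/10 = 1, a_5 = floor((8 + 8)/1) = 16.
  m_6 = 1*16 - 8 = 8, d_6 = (74 - 8^2)/1 = 10/1 = 10: (m_6, d_6) = (m_1, d_1) = (8, 10), so from here the quotients repeat a_1, ..., a_5; the period length is 5.
Hence the expansion of sqrt(74) is a_0 = 8 followed by the repeating block 1, 1, 1, 1, 16 (period 5).

[8; overline(1, 1, 1, 1, 16)]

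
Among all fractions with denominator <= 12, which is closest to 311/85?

11/3

Expand x = 311/85 as a continued fraction with the Euclidean algorithm:
  311 = 3*85 + 56, so a_0 = 3.
  85 = 1*56 + 29, so a_1 = 1.
  56 = 1*29 + 27, so a_2 = 1.
  29 = 1*27 + 2, so a_3 = 1.
  27 = 13*2 + 1, so a_4 = 13.
  2 = 2*1 + 0, so a_5 = 2.
so x = [3; 1, 1, 1, 13, 2].
Convergents (p_i = a_i*p_{i-1} + p_{i-2}, q_i = a_i*q_{i-1} + q_{i-2} with p_{-2}=0, p_{-1}=1, q_{-2}=1, q_{-1}=0), until the denominator exceeds 12:
  i=0: a_0=3, p_0 = 3*1 + 0 = 3, q_0 = 3*0 + 1 = 1.
  i=1: a_1=1, p_1 = 1*3 + 1 = 4, q_1 = 1*1 + 0 = 1.
  i=2: a_2=1, p_2 = 1*4 + 3 = 7, q_2 = 1*1 + 1 = 2.
  i=3: a_3=1, p_3 = 1*7 + 4 = 11, q_3 = 1*2 + 1 = 3.
  i=4: a_4=13, p_4 = 13*11 + 7 = 150, q_4 = 13*3 + 2 = 41.
q_4 = 41 > 12, so the last convergent with denominator <= 12 is p_3/q_3 = 11/3.
The closest fraction with denominator <= 12 is either p_3/q_3 or the intermediate fraction (k*p_3 + p_2)/(k*q_3 + q_2) with the largest k >= 1 whose denominator stays <= 12; these approach x as k grows, and every other convergent or intermediate fraction in range is farther away.
Largest k: floor((12 - q_2)/q_3) = floor((12 - 2)/3) = 3.
That gives (3*11 + 7)/(3*3 + 2) = 40/11.
Compare the errors: |x - 11/3| = |311*3 - 11*85|/(85*3) = 2/255, and |x - 40/11| = |311*11 - 40*85|/(85*11) = 21/935.
Cross-multiplying, 2*935 = 1870 < 5355 = 21*255, so 2/255 is smaller: the convergent 11/3 is closer to x than 40/11.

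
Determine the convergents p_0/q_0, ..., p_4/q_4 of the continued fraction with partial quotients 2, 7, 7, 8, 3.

Using the convergent recurrence p_i = a_i*p_{i-1} + p_{i-2}, q_i = a_i*q_{i-1} + q_{i-2} with p_{-2}=0, p_{-1}=1, q_{-2}=1, q_{-1}=0:
  i=0: a_0=2, p_0 = 2*1 + 0 = 2, q_0 = 2*0 + 1 = 1.
  i=1: a_1=7, p_1 = 7*2 + 1 = 15, q_1 = 7*1 + 0 = 7.
  i=2: a_2=7, p_2 = 7*15 + 2 = 107, q_2 = 7*7 + 1 = 50.
  i=3: a_3=8, p_3 = 8*107 + 15 = 871, q_3 = 8*50 + 7 = 407.
  i=4: a_4=3, p_4 = 3*871 + 107 = 2720, q_4 = 3*407 + 50 = 1271.

2/1, 15/7, 107/50, 871/407, 2720/1271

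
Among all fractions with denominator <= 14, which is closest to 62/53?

Expand x = 62/53 as a continued fraction with the Euclidean algorithm:
  62 = 1*53 + 9, so a_0 = 1.
  53 = 5*9 + 8, so a_1 = 5.
  9 = 1*8 + 1, so a_2 = 1.
  8 = 8*1 + 0, so a_3 = 8.
so x = [1; 5, 1, 8].
Convergents (p_i = a_i*p_{i-1} + p_{i-2}, q_i = a_i*q_{i-1} + q_{i-2} with p_{-2}=0, p_{-1}=1, q_{-2}=1, q_{-1}=0), until the denominator exceeds 14:
  i=0: a_0=1, p_0 = 1*1 + 0 = 1, q_0 = 1*0 + 1 = 1.
  i=1: a_1=5, p_1 = 5*1 + 1 = 6, q_1 = 5*1 + 0 = 5.
  i=2: a_2=1, p_2 = 1*6 + 1 = 7, q_2 = 1*5 + 1 = 6.
  i=3: a_3=8, p_3 = 8*7 + 6 = 62, q_3 = 8*6 + 5 = 53.
q_3 = 53 > 14, so the last convergent with denominator <= 14 is p_2/q_2 = 7/6.
The closest fraction with denominator <= 14 is either p_2/q_2 or the intermediate fraction (k*p_2 + p_1)/(k*q_2 + q_1) with the largest k >= 1 whose denominator stays <= 14; these approach x as k grows, and every other convergent or intermediate fraction in range is farther away.
Largest k: floor((14 - q_1)/q_2) = floor((14 - 5)/6) = 1.
That gives (1*7 + 6)/(1*6 + 5) = 13/11.
Compare the errors: |x - 7/6| = |62*6 - 7*53|/(53*6) = 1/318, and |x - 13/11| = |62*11 - 13*53|/(53*11) = 7/583.
Cross-multiplying, 1*583 = 583 < 2226 = 7*318, so 1/318 is smaller: the convergent 7/6 is closer to x than 13/11.

7/6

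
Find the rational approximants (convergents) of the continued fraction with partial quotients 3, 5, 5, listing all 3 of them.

Using the convergent recurrence p_i = a_i*p_{i-1} + p_{i-2}, q_i = a_i*q_{i-1} + q_{i-2} with p_{-2}=0, p_{-1}=1, q_{-2}=1, q_{-1}=0:
  i=0: a_0=3, p_0 = 3*1 + 0 = 3, q_0 = 3*0 + 1 = 1.
  i=1: a_1=5, p_1 = 5*3 + 1 = 16, q_1 = 5*1 + 0 = 5.
  i=2: a_2=5, p_2 = 5*16 + 3 = 83, q_2 = 5*5 + 1 = 26.

3/1, 16/5, 83/26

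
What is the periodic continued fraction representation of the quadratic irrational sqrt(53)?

[7; (3, 1, 1, 3, 14)]

Write x_i = (sqrt(53) + m_i)/d_i with (m_0, d_0) = (0, 1). a_0 = floor(sqrt(53)) = 7, since 7^2 = 49 <= 53 < 64 = 8^2.
Iterate m_{i+1} = d_i*a_i - m_i, d_{i+1} = (53 - m_{i+1}^2)/d_i, a_{i+1} = floor((a_0 + m_{i+1})/d_{i+1}):
  m_1 = 1*7 - 0 = 7, d_1 = (53 - 7^2)/1 = 4/1 = 4, a_1 = floor((7 + 7)/4) = 3.
  m_2 = 4*3 - 7 = 5, d_2 = (53 - 5^2)/4 = 28/4 = 7, a_2 = floor((7 + 5)/7) = 1.
  m_3 = 7*1 - 5 = 2, d_3 = (53 - 2^2)/7 = 49/7 = 7, a_3 = floor((7 + 2)/7) = 1.
  m_4 = 7*1 - 2 = 5, d_4 = (53 - 5^2)/7 = 28/7 = 4, a_4 = floor((7 + 5)/4) = 3.
  m_5 = 4*3 - 5 = 7, d_5 = (53 - 7^2)/4 = 4/4 = 1, a_5 = floor((7 + 7)/1) = 14.
  m_6 = 1*14 - 7 = 7, d_6 = (53 - 7^2)/1 = 4/1 = 4: (m_6, d_6) = (m_1, d_1) = (7, 4), so from here the quotients repeat a_1, ..., a_5; the period length is 5.
Hence the expansion of sqrt(53) is a_0 = 7 followed by the repeating block 3, 1, 1, 3, 14 (period 5).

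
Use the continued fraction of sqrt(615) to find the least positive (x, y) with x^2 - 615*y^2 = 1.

First expand sqrt(615) as a continued fraction. With x_i = (sqrt(615) + m_i)/d_i and (m_0, d_0) = (0, 1): a_0 = floor(sqrt(615)) = 24, since 24^2 = 576 <= 615 < 625 = 25^2.
Iterate m_{i+1} = d_i*a_i - m_i, d_{i+1} = (615 - m_{i+1}^2)/d_i, a_{i+1} = floor((a_0 + m_{i+1})/d_{i+1}):
  m_1 = 1*24 - 0 = 24, d_1 = (615 - 24^2)/1 = 39/1 = 39, a_1 = floor((24 + 24)/39) = 1.
  m_2 = 39*1 - 24 = 15, d_2 = (615 - 15^2)/39 = 390/39 = 10, a_2 = floor((24 + 15)/10) = 3.
  m_3 = 10*3 - 15 = 15, d_3 = (615 - 15^2)/10 = 390/10 = 39, a_3 = floor((24 + 15)/39) = 1.
  m_4 = 39*1 - 15 = 24, d_4 = (615 - 24^2)/39 = 39/39 = 1, a_4 = floor((24 + 24)/1) = 48.
  m_5 = 1*48 - 24 = 24, d_5 = (615 - 24^2)/1 = 39/1 = 39: (m_5, d_5) = (m_1, d_1) = (24, 39), so from here the quotients repeat a_1, ..., a_4; the period length is 4.
So sqrt(615) = [24; (1, 3, 1, 48)] with period length k = 4.
k is even, so the fundamental solution of x^2 - 615y^2 = 1 is (p_{k-1}, q_{k-1}) = (p_3, q_3); compute convergents through index 3.
Convergents (p_i = a_i*p_{i-1} + p_{i-2}, q_i = a_i*q_{i-1} + q_{i-2} with p_{-2}=0, p_{-1}=1, q_{-2}=1, q_{-1}=0):
  i=0: a_0=24, p_0 = 24*1 + 0 = 24, q_0 = 24*0 + 1 = 1.
  i=1: a_1=1, p_1 = 1*24 + 1 = 25, q_1 = 1*1 + 0 = 1.
  i=2: a_2=3, p_2 = 3*25 + 24 = 99, q_2 = 3*1 + 1 = 4.
  i=3: a_3=1, p_3 = 1*99 + 25 = 124, q_3 = 1*4 + 1 = 5.
Check: 124^2 - 615*5^2 = 15376 - 15375 = 1, so (x, y) = (124, 5) solves the equation, and by the theorem it is the least positive solution.

(x, y) = (124, 5)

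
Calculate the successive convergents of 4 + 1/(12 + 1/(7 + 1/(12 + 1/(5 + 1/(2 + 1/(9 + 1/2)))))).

4/1, 49/12, 347/85, 4213/1032, 21412/5245, 47037/11522, 444745/108943, 936527/229408

Using the convergent recurrence p_i = a_i*p_{i-1} + p_{i-2}, q_i = a_i*q_{i-1} + q_{i-2} with p_{-2}=0, p_{-1}=1, q_{-2}=1, q_{-1}=0:
  i=0: a_0=4, p_0 = 4*1 + 0 = 4, q_0 = 4*0 + 1 = 1.
  i=1: a_1=12, p_1 = 12*4 + 1 = 49, q_1 = 12*1 + 0 = 12.
  i=2: a_2=7, p_2 = 7*49 + 4 = 347, q_2 = 7*12 + 1 = 85.
  i=3: a_3=12, p_3 = 12*347 + 49 = 4213, q_3 = 12*85 + 12 = 1032.
  i=4: a_4=5, p_4 = 5*4213 + 347 = 21412, q_4 = 5*1032 + 85 = 5245.
  i=5: a_5=2, p_5 = 2*21412 + 4213 = 47037, q_5 = 2*5245 + 1032 = 11522.
  i=6: a_6=9, p_6 = 9*47037 + 21412 = 444745, q_6 = 9*11522 + 5245 = 108943.
  i=7: a_7=2, p_7 = 2*444745 + 47037 = 936527, q_7 = 2*108943 + 11522 = 229408.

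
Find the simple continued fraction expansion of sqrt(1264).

[35; (1, 1, 4, 4, 4, 1, 1, 70)]

Write x_i = (sqrt(1264) + m_i)/d_i with (m_0, d_0) = (0, 1). a_0 = floor(sqrt(1264)) = 35, since 35^2 = 1225 <= 1264 < 1296 = 36^2.
Iterate m_{i+1} = d_i*a_i - m_i, d_{i+1} = (1264 - m_{i+1}^2)/d_i, a_{i+1} = floor((a_0 + m_{i+1})/d_{i+1}):
  m_1 = 1*35 - 0 = 35, d_1 = (1264 - 35^2)/1 = 39/1 = 39, a_1 = floor((35 + 35)/39) = 1.
  m_2 = 39*1 - 35 = 4, d_2 = (1264 - 4^2)/39 = 1248/39 = 32, a_2 = floor((35 + 4)/32) = 1.
  m_3 = 32*1 - 4 = 28, d_3 = (1264 - 28^2)/32 = 480/32 = 15, a_3 = floor((35 + 28)/15) = 4.
  m_4 = 15*4 - 28 = 32, d_4 = (1264 - 32^2)/15 = 240/15 = 16, a_4 = floor((35 + 32)/16) = 4.
  m_5 = 16*4 - 32 = 32, d_5 = (1264 - 32^2)/16 = 240/16 = 15, a_5 = floor((35 + 32)/15) = 4.
  m_6 = 15*4 - 32 = 28, d_6 = (1264 - 28^2)/15 = 480/15 = 32, a_6 = floor((35 + 28)/32) = 1.
  m_7 = 32*1 - 28 = 4, d_7 = (1264 - 4^2)/32 = 1248/32 = 39, a_7 = floor((35 + 4)/39) = 1.
  m_8 = 39*1 - 4 = 35, d_8 = (1264 - 35^2)/39 = 39/39 = 1, a_8 = floor((35 + 35)/1) = 70.
  m_9 = 1*70 - 35 = 35, d_9 = (1264 - 35^2)/1 = 39/1 = 39: (m_9, d_9) = (m_1, d_1) = (35, 39), so from here the quotients repeat a_1, ..., a_8; the period length is 8.
Hence the expansion of sqrt(1264) is a_0 = 35 followed by the repeating block 1, 1, 4, 4, 4, 1, 1, 70 (period 8).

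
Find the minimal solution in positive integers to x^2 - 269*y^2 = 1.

(x, y) = (13449, 820)

First expand sqrt(269) as a continued fraction. With x_i = (sqrt(269) + m_i)/d_i and (m_0, d_0) = (0, 1): a_0 = floor(sqrt(269)) = 16, since 16^2 = 256 <= 269 < 289 = 17^2.
Iterate m_{i+1} = d_i*a_i - m_i, d_{i+1} = (269 - m_{i+1}^2)/d_i, a_{i+1} = floor((a_0 + m_{i+1})/d_{i+1}):
  m_1 = 1*16 - 0 = 16, d_1 = (269 - 16^2)/1 = 13/1 = 13, a_1 = floor((16 + 16)/13) = 2.
  m_2 = 13*2 - 16 = 10, d_2 = (269 - 10^2)/13 = 169/13 = 13, a_2 = floor((16 + 10)/13) = 2.
  m_3 = 13*2 - 10 = 16, d_3 = (269 - 16^2)/13 = 13/13 = 1, a_3 = floor((16 + 16)/1) = 32.
  m_4 = 1*32 - 16 = 16, d_4 = (269 - 16^2)/1 = 13/1 = 13: (m_4, d_4) = (m_1, d_1) = (16, 13), so from here the quotients repeat a_1, ..., a_3; the period length is 3.
So sqrt(269) = [16; (2, 2, 32)] with period length k = 3.
k is odd, so (p_{k-1}, q_{k-1}) only solves x^2 - 269y^2 = -1 and the fundamental solution of x^2 - 269y^2 = 1 is (p_{2k-1}, q_{2k-1}) = (p_5, q_5); compute convergents through index 5, running through the period twice.
Convergents (p_i = a_i*p_{i-1} + p_{i-2}, q_i = a_i*q_{i-1} + q_{i-2} with p_{-2}=0, p_{-1}=1, q_{-2}=1, q_{-1}=0):
  i=0: a_0=16, p_0 = 16*1 + 0 = 16, q_0 = 16*0 + 1 = 1.
  i=1: a_1=2, p_1 = 2*16 + 1 = 33, q_1 = 2*1 + 0 = 2.
  i=2: a_2=2, p_2 = 2*33 + 16 = 82, q_2 = 2*2 + 1 = 5.
  i=3: a_3=32, p_3 = 32*82 + 33 = 2657, q_3 = 32*5 + 2 = 162.
  i=4: a_4=2, p_4 = 2*2657 + 82 = 5396, q_4 = 2*162 + 5 = 329.
  i=5: a_5=2, p_5 = 2*5396 + 2657 = 13449, q_5 = 2*329 + 162 = 820.
Indeed p_2^2 - 269*q_2^2 = 6724 - 6725 = -1, not +1.
Check: 13449^2 - 269*820^2 = 180875601 - 180875600 = 1, so (x, y) = (13449, 820) solves the equation, and by the theorem it is the least positive solution.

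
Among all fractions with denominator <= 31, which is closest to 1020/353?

26/9

Expand x = 1020/353 as a continued fraction with the Euclidean algorithm:
  1020 = 2*353 + 314, so a_0 = 2.
  353 = 1*314 + 39, so a_1 = 1.
  314 = 8*39 + 2, so a_2 = 8.
  39 = 19*2 + 1, so a_3 = 19.
  2 = 2*1 + 0, so a_4 = 2.
so x = [2; 1, 8, 19, 2].
Convergents (p_i = a_i*p_{i-1} + p_{i-2}, q_i = a_i*q_{i-1} + q_{i-2} with p_{-2}=0, p_{-1}=1, q_{-2}=1, q_{-1}=0), until the denominator exceeds 31:
  i=0: a_0=2, p_0 = 2*1 + 0 = 2, q_0 = 2*0 + 1 = 1.
  i=1: a_1=1, p_1 = 1*2 + 1 = 3, q_1 = 1*1 + 0 = 1.
  i=2: a_2=8, p_2 = 8*3 + 2 = 26, q_2 = 8*1 + 1 = 9.
  i=3: a_3=19, p_3 = 19*26 + 3 = 497, q_3 = 19*9 + 1 = 172.
q_3 = 172 > 31, so the last convergent with denominator <= 31 is p_2/q_2 = 26/9.
The closest fraction with denominator <= 31 is either p_2/q_2 or the intermediate fraction (k*p_2 + p_1)/(k*q_2 + q_1) with the largest k >= 1 whose denominator stays <= 31; these approach x as k grows, and every other convergent or intermediate fraction in range is farther away.
Largest k: floor((31 - q_1)/q_2) = floor((31 - 1)/9) = 3.
That gives (3*26 + 3)/(3*9 + 1) = 81/28.
Compare the errors: |x - 26/9| = |1020*9 - 26*353|/(353*9) = 2/3177, and |x - 81/28| = |1020*28 - 81*353|/(353*28) = 33/9884.
Cross-multiplying, 2*9884 = 19768 < 104841 = 33*3177, so 2/3177 is smaller: the convergent 26/9 is closer to x than 81/28.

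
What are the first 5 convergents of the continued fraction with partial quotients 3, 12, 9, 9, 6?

Using the convergent recurrence p_i = a_i*p_{i-1} + p_{i-2}, q_i = a_i*q_{i-1} + q_{i-2} with p_{-2}=0, p_{-1}=1, q_{-2}=1, q_{-1}=0:
  i=0: a_0=3, p_0 = 3*1 + 0 = 3, q_0 = 3*0 + 1 = 1.
  i=1: a_1=12, p_1 = 12*3 + 1 = 37, q_1 = 12*1 + 0 = 12.
  i=2: a_2=9, p_2 = 9*37 + 3 = 336, q_2 = 9*12 + 1 = 109.
  i=3: a_3=9, p_3 = 9*336 + 37 = 3061, q_3 = 9*109 + 12 = 993.
  i=4: a_4=6, p_4 = 6*3061 + 336 = 18702, q_4 = 6*993 + 109 = 6067.

3/1, 37/12, 336/109, 3061/993, 18702/6067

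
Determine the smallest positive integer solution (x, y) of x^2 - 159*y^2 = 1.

First expand sqrt(159) as a continued fraction. With x_i = (sqrt(159) + m_i)/d_i and (m_0, d_0) = (0, 1): a_0 = floor(sqrt(159)) = 12, since 12^2 = 144 <= 159 < 169 = 13^2.
Iterate m_{i+1} = d_i*a_i - m_i, d_{i+1} = (159 - m_{i+1}^2)/d_i, a_{i+1} = floor((a_0 + m_{i+1})/d_{i+1}):
  m_1 = 1*12 - 0 = 12, d_1 = (159 - 12^2)/1 = 15/1 = 15, a_1 = floor((12 + 12)/15) = 1.
  m_2 = 15*1 - 12 = 3, d_2 = (159 - 3^2)/15 = 150/15 = 10, a_2 = floor((12 + 3)/10) = 1.
  m_3 = 10*1 - 3 = 7, d_3 = (159 - 7^2)/10 = 110/10 = 11, a_3 = floor((12 + 7)/11) = 1.
  m_4 = 11*1 - 7 = 4, d_4 = (159 - 4^2)/11 = 143/11 = 13, a_4 = floor((12 + 4)/13) = 1.
  m_5 = 13*1 - 4 = 9, d_5 = (159 - 9^2)/13 = 78/13 = 6, a_5 = floor((12 + 9)/6) = 3.
  m_6 = 6*3 - 9 = 9, d_6 = (159 - 9^2)/6 = 78/6 = 13, a_6 = floor((12 + 9)/13) = 1.
  m_7 = 13*1 - 9 = 4, d_7 = (159 - 4^2)/13 = 143/13 = 11, a_7 = floor((12 + 4)/11) = 1.
  m_8 = 11*1 - 4 = 7, d_8 = (159 - 7^2)/11 = 110/11 = 10, a_8 = floor((12 + 7)/10) = 1.
  m_9 = 10*1 - 7 = 3, d_9 = (159 - 3^2)/10 = 150/10 = 15, a_9 = floor((12 + 3)/15) = 1.
  m_10 = 15*1 - 3 = 12, d_10 = (159 - 12^2)/15 = 15/15 = 1, a_10 = floor((12 + 12)/1) = 24.
  m_11 = 1*24 - 12 = 12, d_11 = (159 - 12^2)/1 = 15/1 = 15: (m_11, d_11) = (m_1, d_1) = (12, 15), so from here the quotients repeat a_1, ..., a_10; the period length is 10.
So sqrt(159) = [12; (1, 1, 1, 1, 3, 1, 1, 1, 1, 24)] with period length k = 10.
k is even, so the fundamental solution of x^2 - 159y^2 = 1 is (p_{k-1}, q_{k-1}) = (p_9, q_9); compute convergents through index 9.
Convergents (p_i = a_i*p_{i-1} + p_{i-2}, q_i = a_i*q_{i-1} + q_{i-2} with p_{-2}=0, p_{-1}=1, q_{-2}=1, q_{-1}=0):
  i=0: a_0=12, p_0 = 12*1 + 0 = 12, q_0 = 12*0 + 1 = 1.
  i=1: a_1=1, p_1 = 1*12 + 1 = 13, q_1 = 1*1 + 0 = 1.
  i=2: a_2=1, p_2 = 1*13 + 12 = 25, q_2 = 1*1 + 1 = 2.
  i=3: a_3=1, p_3 = 1*25 + 13 = 38, q_3 = 1*2 + 1 = 3.
  i=4: a_4=1, p_4 = 1*38 + 25 = 63, q_4 = 1*3 + 2 = 5.
  i=5: a_5=3, p_5 = 3*63 + 38 = 227, q_5 = 3*5 + 3 = 18.
  i=6: a_6=1, p_6 = 1*227 + 63 = 290, q_6 = 1*18 + 5 = 23.
  i=7: a_7=1, p_7 = 1*290 + 227 = 517, q_7 = 1*23 + 18 = 41.
  i=8: a_8=1, p_8 = 1*517 + 290 = 807, q_8 = 1*41 + 23 = 64.
  i=9: a_9=1, p_9 = 1*807 + 517 = 1324, q_9 = 1*64 + 41 = 105.
Check: 1324^2 - 159*105^2 = 1752976 - 1752975 = 1, so (x, y) = (1324, 105) solves the equation, and by the theorem it is the least positive solution.

(x, y) = (1324, 105)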